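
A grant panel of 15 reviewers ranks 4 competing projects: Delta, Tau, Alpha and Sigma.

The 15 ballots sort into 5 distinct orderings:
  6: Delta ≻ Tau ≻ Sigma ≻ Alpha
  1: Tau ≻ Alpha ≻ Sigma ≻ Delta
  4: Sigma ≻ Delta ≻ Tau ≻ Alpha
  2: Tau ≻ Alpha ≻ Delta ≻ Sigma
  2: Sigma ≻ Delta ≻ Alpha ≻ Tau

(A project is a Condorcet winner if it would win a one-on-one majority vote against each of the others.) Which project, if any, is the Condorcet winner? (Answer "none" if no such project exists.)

Delta

Pairwise majorities:
Delta–Tau: Delta 12–3.
Delta vs Alpha: Delta, 12–3.
Delta–Sigma: Delta 8–7.
Tau–Alpha: Tau 13–2.
Tau–Sigma: Tau 9–6.
Alpha vs Sigma: Sigma, 12–3.
Only Delta has no losses; Delta is the Condorcet winner.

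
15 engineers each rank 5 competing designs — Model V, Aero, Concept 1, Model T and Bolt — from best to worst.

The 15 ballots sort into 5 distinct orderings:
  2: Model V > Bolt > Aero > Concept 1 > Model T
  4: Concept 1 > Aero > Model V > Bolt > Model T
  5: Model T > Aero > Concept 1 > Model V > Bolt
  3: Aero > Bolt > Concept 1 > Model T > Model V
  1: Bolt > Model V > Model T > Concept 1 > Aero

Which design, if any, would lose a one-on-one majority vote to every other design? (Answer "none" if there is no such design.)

none

Pairwise majorities:
Model V vs Aero: 2+1 = 3 for Model V, 12 for Aero — Aero by 12–3.
Model V vs Concept 1: Model V preferred on 2+1 = 3 ballots; Concept 1 wins 12–3.
Model V vs Model T: Model T, 8–7.
Model V vs Bolt: Model V wins 11–4.
Aero vs Concept 1: Aero, 10–5.
Aero vs Model T: Aero wins 9–6.
Aero vs Bolt: 12 to 3, Aero.
Concept 1 vs Model T: 9 to 6, Concept 1.
Concept 1–Bolt: Concept 1 9–6.
Model T vs Bolt: Bolt, 10–5.
No design is winless: Model V beats Bolt; Aero beats Model V; Concept 1 beats Model V; Model T beats Model V; Bolt beats Model T. There is no Condorcet loser.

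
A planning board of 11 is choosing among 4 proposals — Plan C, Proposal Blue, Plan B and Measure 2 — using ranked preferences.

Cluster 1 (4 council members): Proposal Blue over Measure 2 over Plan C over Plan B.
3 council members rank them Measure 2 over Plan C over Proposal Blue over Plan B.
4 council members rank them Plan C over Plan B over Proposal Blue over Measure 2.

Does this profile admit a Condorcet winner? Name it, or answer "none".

Pairwise majorities:
Plan C–Proposal Blue: Plan C 7–4.
Plan C–Plan B: Plan C 11–0.
Plan C vs Measure 2: 4 to 7, Measure 2.
Proposal Blue vs Plan B: Proposal Blue preferred on 4+3 = 7 ballots; Proposal Blue wins 7–4.
Proposal Blue vs Measure 2: Proposal Blue wins 8–3.
Plan B vs Measure 2: 4 for Plan B, 7 for Measure 2 — Measure 2 by 7–4.
Each option drops at least one matchup (Plan C loses to Measure 2; Proposal Blue loses to Plan C; Plan B loses to Plan C; Measure 2 loses to Proposal Blue); the cycle Plan C beats Proposal Blue beats Measure 2 beats Plan C rules out a Condorcet winner.

none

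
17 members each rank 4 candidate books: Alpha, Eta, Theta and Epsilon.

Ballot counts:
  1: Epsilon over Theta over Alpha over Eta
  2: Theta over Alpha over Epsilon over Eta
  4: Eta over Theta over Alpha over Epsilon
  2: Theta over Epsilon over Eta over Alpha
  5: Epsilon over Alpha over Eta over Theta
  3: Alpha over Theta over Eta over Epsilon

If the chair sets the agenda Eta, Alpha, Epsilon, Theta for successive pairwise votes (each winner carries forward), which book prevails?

Theta

Round 1: Eta vs Alpha — 6–11, Alpha advances.
Round 2: Alpha vs Epsilon — 9–8, Alpha advances.
Round 3: Alpha vs Theta — 8–9, Theta advances.
The agenda winner is Theta.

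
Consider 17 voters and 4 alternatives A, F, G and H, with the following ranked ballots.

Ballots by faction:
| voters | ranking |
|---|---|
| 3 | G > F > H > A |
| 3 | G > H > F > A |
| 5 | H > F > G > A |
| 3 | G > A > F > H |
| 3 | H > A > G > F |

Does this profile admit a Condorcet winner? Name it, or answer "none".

G

Check each pair by majority over 17 ballots:
A vs F: A is ranked higher on 3+3 = 6 ballots, F on 11. F wins 11–6.
A vs G: 3 to 14, G.
A vs H: 3 to 14, H.
F vs G: F is ranked higher on 5 ballots, G on 12. G wins 12–5.
F vs H: F preferred on 3+3 = 6 ballots; H wins 11–6.
G vs H: G preferred on 3+3+3 = 9 ballots; G wins 9–8.
G wins every pairwise contest, so G is the Condorcet winner.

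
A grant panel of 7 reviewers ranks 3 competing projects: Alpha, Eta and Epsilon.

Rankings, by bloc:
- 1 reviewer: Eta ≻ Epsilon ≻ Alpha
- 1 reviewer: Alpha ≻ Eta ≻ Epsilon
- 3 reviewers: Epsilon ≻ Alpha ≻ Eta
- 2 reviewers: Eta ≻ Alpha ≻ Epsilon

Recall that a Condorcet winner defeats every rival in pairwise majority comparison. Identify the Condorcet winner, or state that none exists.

none

Pairwise majorities:
Alpha vs Eta: 4 to 3, Alpha.
Alpha vs Epsilon: 3 to 4, Epsilon.
Eta vs Epsilon: Eta wins 4–3.
Each project drops at least one matchup (Alpha loses to Epsilon; Eta loses to Alpha; Epsilon loses to Eta); the cycle Alpha beats Eta beats Epsilon beats Alpha rules out a Condorcet winner.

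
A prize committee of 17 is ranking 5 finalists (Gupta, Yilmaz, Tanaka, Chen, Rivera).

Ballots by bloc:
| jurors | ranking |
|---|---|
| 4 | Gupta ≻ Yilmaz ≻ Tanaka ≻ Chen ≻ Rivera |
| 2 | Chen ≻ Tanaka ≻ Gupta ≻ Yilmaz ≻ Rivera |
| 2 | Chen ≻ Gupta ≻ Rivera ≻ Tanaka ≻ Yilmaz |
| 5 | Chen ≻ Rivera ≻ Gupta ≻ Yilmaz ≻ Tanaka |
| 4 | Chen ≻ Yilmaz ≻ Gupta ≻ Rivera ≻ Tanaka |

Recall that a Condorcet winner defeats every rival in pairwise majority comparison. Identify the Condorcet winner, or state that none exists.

Head-to-head results (17 jurors):
Gupta vs Yilmaz: 13 to 4, Gupta.
Gupta vs Tanaka: Gupta preferred on 4+2+5+4 = 15 ballots; Gupta wins 15–2.
Gupta vs Chen: 4 to 13, Chen.
Gupta vs Rivera: 12 to 5, Gupta.
Yilmaz vs Tanaka: 13 to 4, Yilmaz.
Yilmaz vs Chen: Yilmaz is ranked higher on 4 ballots, Chen on 13. Chen wins 13–4.
Yilmaz vs Rivera: Yilmaz preferred on 4+2+4 = 10 ballots; Yilmaz wins 10–7.
Tanaka vs Chen: Tanaka preferred on 4 ballots; Chen wins 13–4.
Tanaka vs Rivera: 6 to 11, Rivera.
Chen vs Rivera: 4+2+2+5+4 = 17 for Chen, 0 for Rivera — Chen by 17–0.
Chen wins every pairwise contest, so Chen is the Condorcet winner.

Chen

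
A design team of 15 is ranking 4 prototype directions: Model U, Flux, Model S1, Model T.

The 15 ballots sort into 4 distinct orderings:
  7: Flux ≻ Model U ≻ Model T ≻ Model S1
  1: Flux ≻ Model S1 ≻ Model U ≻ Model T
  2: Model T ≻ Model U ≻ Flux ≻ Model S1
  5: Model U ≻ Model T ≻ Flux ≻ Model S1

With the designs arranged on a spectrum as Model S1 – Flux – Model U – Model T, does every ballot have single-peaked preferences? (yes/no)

yes

Axis positions: Model S1=1, Flux=2, Model U=3, Model T=4.
Faction 1 (peak Flux at position 2): ranking walks positions 2-3-4-1, expanding outward from the peak — single-peaked.
Faction 2 (peak Flux at position 2): ranking walks positions 2-1-3-4, expanding outward from the peak — single-peaked.
Faction 3 (peak Model T at position 4): ranking walks positions 4-3-2-1, expanding outward from the peak — single-peaked.
Faction 4 (peak Model U at position 3): ranking walks positions 3-4-2-1, expanding outward from the peak — single-peaked.
Every ranking is single-peaked on this axis.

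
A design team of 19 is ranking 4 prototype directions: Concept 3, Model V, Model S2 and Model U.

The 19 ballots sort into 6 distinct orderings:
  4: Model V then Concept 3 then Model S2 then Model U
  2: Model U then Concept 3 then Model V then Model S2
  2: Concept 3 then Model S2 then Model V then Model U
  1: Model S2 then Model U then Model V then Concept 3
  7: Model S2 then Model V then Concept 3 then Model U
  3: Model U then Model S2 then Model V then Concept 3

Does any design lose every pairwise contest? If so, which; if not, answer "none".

Pairwise majorities:
Concept 3 vs Model V: Concept 3 is ranked higher on 2+2 = 4 ballots, Model V on 15. Model V wins 15–4.
Concept 3 vs Model S2: Concept 3 preferred on 4+2+2 = 8 ballots; Model S2 wins 11–8.
Concept 3 vs Model U: Concept 3, 13–6.
Model V vs Model S2: Model S2 wins 13–6.
Model V vs Model U: Model V, 13–6.
Model S2 vs Model U: Model S2, 14–5.
Model U loses to every other design — it is the Condorcet loser.

Model U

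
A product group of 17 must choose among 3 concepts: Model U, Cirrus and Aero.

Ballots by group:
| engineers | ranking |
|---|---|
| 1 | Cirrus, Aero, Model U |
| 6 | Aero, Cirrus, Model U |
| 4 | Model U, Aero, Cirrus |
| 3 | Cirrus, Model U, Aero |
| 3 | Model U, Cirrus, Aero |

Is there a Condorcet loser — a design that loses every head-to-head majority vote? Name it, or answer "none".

none

Pairwise majorities:
Model U vs Cirrus: Cirrus, 10–7.
Model U–Aero: Model U 10–7.
Cirrus vs Aero: 1+3+3 = 7 for Cirrus, 10 for Aero — Aero by 10–7.
Every design wins at least one matchup (Model U beats Aero; Cirrus beats Model U; Aero beats Cirrus), so there is no Condorcet loser.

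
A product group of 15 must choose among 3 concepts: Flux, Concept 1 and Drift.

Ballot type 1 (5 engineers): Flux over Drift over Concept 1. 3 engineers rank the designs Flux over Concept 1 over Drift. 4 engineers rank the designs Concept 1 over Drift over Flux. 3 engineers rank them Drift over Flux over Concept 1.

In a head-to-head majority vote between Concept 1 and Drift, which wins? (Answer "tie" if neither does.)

Drift

Ballots ranking Concept 1 above Drift: 3 + 4 = 7.
Ballots ranking Drift above Concept 1: 15 − 7 = 8.
Drift wins the head-to-head 8–7.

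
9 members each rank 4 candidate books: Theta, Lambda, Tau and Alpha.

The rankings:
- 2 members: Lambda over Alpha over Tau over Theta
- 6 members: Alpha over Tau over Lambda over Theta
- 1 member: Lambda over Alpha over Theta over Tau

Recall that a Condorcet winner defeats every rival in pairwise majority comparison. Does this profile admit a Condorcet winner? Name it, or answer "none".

Pairwise majorities:
Theta vs Lambda: Lambda, 9–0.
Theta vs Tau: Tau, 8–1.
Theta vs Alpha: Alpha wins 9–0.
Lambda–Tau: Tau 6–3.
Lambda–Alpha: Alpha 6–3.
Tau vs Alpha: Alpha, 9–0.
Alpha beats each of Theta, Lambda, Tau — Alpha is the Condorcet winner.

Alpha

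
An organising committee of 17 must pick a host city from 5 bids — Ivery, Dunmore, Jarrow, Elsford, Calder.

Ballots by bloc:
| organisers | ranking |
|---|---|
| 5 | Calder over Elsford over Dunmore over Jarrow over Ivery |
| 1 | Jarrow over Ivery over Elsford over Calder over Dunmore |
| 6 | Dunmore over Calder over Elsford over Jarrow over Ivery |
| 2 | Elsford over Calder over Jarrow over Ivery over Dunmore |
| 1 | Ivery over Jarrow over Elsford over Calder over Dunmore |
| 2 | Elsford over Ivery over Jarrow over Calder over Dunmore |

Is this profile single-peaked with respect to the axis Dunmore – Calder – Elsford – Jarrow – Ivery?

Axis positions: Dunmore=1, Calder=2, Elsford=3, Jarrow=4, Ivery=5.
Bloc 1 (peak Calder at position 2): ranking walks positions 2-3-1-4-5, expanding outward from the peak — single-peaked.
Bloc 2 (peak Jarrow at position 4): ranking walks positions 4-5-3-2-1, expanding outward from the peak — single-peaked.
Bloc 3 (peak Dunmore at position 1): ranking walks positions 1-2-3-4-5, expanding outward from the peak — single-peaked.
Bloc 4 (peak Elsford at position 3): ranking walks positions 3-2-4-5-1, expanding outward from the peak — single-peaked.
Bloc 5 (peak Ivery at position 5): ranking walks positions 5-4-3-2-1, expanding outward from the peak — single-peaked.
Bloc 6: ranking walks positions 3-5-4-2-1; Ivery is ranked above Jarrow even though Jarrow lies between Ivery and the peak Elsford on the axis — preferences dip and rise again. Not single-peaked.
Bloc 6 violates single-peakedness, so the profile is not single-peaked on this axis.

no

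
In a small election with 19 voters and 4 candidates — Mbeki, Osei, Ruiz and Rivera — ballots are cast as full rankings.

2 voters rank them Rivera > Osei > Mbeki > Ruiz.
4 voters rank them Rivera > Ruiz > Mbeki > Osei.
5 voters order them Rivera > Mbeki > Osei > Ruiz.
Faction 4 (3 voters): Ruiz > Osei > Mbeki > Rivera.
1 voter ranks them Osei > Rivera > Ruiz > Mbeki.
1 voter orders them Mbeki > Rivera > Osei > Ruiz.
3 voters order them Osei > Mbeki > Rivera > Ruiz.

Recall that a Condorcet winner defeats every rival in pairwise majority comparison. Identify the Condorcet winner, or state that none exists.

Rivera

Pairwise majorities:
Mbeki–Osei: Mbeki 10–9.
Mbeki vs Ruiz: Mbeki wins 11–8.
Mbeki vs Rivera: Rivera, 12–7.
Osei vs Ruiz: Osei wins 12–7.
Osei–Rivera: Rivera 12–7.
Ruiz vs Rivera: Rivera, 16–3.
Only Rivera has no losses; Rivera is the Condorcet winner.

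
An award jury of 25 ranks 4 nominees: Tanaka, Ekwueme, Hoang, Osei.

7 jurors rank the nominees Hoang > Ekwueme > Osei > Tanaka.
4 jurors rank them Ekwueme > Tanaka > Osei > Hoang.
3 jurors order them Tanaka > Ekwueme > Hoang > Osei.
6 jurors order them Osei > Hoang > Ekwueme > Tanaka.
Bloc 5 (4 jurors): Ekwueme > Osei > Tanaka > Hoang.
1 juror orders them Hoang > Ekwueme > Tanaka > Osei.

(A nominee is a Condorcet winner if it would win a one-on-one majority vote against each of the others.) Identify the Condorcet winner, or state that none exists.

none

Check each pair by majority over 25 ballots:
Tanaka vs Ekwueme: Ekwueme wins 22–3.
Tanaka–Hoang: Hoang 14–11.
Tanaka vs Osei: Osei wins 17–8.
Ekwueme vs Hoang: Hoang, 14–11.
Ekwueme vs Osei: Ekwueme wins 19–6.
Hoang vs Osei: Osei, 14–11.
Each nominee drops at least one matchup (Tanaka loses to Ekwueme; Ekwueme loses to Hoang; Hoang loses to Osei; Osei loses to Ekwueme); the cycle Ekwueme → Osei → Hoang → Ekwueme rules out a Condorcet winner.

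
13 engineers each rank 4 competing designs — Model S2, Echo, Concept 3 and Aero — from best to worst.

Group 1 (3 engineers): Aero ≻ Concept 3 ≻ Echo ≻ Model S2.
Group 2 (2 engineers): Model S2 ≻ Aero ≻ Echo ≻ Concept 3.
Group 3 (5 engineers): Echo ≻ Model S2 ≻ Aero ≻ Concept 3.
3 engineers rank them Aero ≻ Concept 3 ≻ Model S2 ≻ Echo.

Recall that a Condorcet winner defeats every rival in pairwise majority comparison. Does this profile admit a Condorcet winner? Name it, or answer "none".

Check each pair by majority over 13 ballots:
Model S2 vs Echo: 2+3 = 5 for Model S2, 8 for Echo — Echo by 8–5.
Model S2 vs Concept 3: Model S2, 7–6.
Model S2 vs Aero: Model S2 is ranked higher on 2+5 = 7 ballots, Aero on 6. Model S2 wins 7–6.
Echo vs Concept 3: Echo is ranked higher on 2+5 = 7 ballots, Concept 3 on 6. Echo wins 7–6.
Echo vs Aero: 5 to 8, Aero.
Concept 3 vs Aero: 0 to 13, Aero.
Each design drops at least one matchup (Model S2 loses to Echo; Echo loses to Aero; Concept 3 loses to Model S2; Aero loses to Model S2); the cycle Model S2 beats Aero beats Echo beats Model S2 rules out a Condorcet winner.

none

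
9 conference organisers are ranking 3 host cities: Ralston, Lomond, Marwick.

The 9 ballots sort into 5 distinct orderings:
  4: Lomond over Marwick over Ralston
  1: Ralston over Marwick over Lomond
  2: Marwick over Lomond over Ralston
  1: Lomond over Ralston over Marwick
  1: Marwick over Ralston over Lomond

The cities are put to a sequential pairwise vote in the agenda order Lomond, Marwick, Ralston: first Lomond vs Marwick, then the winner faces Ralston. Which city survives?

Round 1: Lomond vs Marwick — 5–4, Lomond advances.
Round 2: Lomond vs Ralston — 7–2, Lomond advances.
The agenda winner is Lomond.

Lomond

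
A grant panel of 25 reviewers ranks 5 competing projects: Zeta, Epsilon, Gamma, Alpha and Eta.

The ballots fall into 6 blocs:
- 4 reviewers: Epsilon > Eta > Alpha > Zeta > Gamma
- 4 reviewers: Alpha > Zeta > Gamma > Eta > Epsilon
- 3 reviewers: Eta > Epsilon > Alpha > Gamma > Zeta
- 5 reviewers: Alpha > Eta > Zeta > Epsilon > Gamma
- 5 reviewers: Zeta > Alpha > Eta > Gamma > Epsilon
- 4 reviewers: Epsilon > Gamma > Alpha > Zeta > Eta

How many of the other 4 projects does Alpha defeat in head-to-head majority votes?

Alpha against each rival (25 reviewers):
Alpha vs Zeta: Alpha is ranked higher on 4+4+3+5+4 = 20 ballots, Zeta on 5. Alpha wins 20–5.
Alpha vs Epsilon: 4+5+5 = 14 for Alpha, 11 for Epsilon — Alpha by 14–11.
Alpha–Gamma: Alpha 21–4.
Alpha vs Eta: 4+5+5+4 = 18 for Alpha, 7 for Eta — Alpha by 18–7.
Alpha beats Zeta, Epsilon, Gamma, Eta — 4 pairwise wins.

4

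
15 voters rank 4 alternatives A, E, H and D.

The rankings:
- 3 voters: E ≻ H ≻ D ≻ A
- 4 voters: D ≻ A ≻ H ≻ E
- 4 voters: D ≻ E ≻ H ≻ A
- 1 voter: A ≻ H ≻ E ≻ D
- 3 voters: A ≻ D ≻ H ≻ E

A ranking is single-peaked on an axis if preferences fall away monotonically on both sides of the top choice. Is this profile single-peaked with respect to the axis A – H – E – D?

no

Axis positions: A=1, H=2, E=3, D=4.
Group 1 (peak E at position 3): ranking walks positions 3-2-4-1, expanding outward from the peak — single-peaked.
Group 2: ranking walks positions 4-1-2-3; A is ranked above E even though E lies between A and the peak D on the axis — preferences dip and rise again. Not single-peaked.
Group 3 (peak D at position 4): ranking walks positions 4-3-2-1, expanding outward from the peak — single-peaked.
Group 4 (peak A at position 1): ranking walks positions 1-2-3-4, expanding outward from the peak — single-peaked.
Group 5: ranking walks positions 1-4-2-3; D is ranked above H even though H lies between D and the peak A on the axis — preferences dip and rise again. Not single-peaked.
Group 2 violates single-peakedness, so the profile is not single-peaked on this axis.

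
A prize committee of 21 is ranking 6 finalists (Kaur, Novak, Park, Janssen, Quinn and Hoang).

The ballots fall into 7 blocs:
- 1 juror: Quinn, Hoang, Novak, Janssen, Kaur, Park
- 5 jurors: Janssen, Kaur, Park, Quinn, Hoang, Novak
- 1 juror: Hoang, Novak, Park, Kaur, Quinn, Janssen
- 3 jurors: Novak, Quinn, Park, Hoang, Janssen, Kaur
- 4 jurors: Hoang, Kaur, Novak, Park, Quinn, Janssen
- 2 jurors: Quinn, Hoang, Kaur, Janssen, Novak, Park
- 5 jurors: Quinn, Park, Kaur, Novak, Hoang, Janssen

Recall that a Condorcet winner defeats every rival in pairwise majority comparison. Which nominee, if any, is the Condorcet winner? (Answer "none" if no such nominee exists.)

Head-to-head results (21 jurors):
Kaur vs Novak: 5+4+2+5 = 16 for Kaur, 5 for Novak — Kaur by 16–5.
Kaur vs Park: 12 to 9, Kaur.
Kaur vs Janssen: 1+4+2+5 = 12 for Kaur, 9 for Janssen — Kaur by 12–9.
Kaur vs Quinn: 5+1+4 = 10 for Kaur, 11 for Quinn — Quinn by 11–10.
Kaur vs Hoang: Kaur is ranked higher on 5+5 = 10 ballots, Hoang on 11. Hoang wins 11–10.
Novak vs Park: 11 to 10, Novak.
Novak vs Janssen: Novak is ranked higher on 1+1+3+4+5 = 14 ballots, Janssen on 7. Novak wins 14–7.
Novak vs Quinn: Novak is ranked higher on 1+3+4 = 8 ballots, Quinn on 13. Quinn wins 13–8.
Novak vs Hoang: Novak is ranked higher on 3+5 = 8 ballots, Hoang on 13. Hoang wins 13–8.
Park vs Janssen: Park preferred on 1+3+4+5 = 13 ballots; Park wins 13–8.
Park vs Quinn: Park is ranked higher on 5+1+4 = 10 ballots, Quinn on 11. Quinn wins 11–10.
Park vs Hoang: 5+3+5 = 13 for Park, 8 for Hoang — Park by 13–8.
Janssen vs Quinn: 5 to 16, Quinn.
Janssen vs Hoang: Janssen is ranked higher on 5 ballots, Hoang on 16. Hoang wins 16–5.
Quinn vs Hoang: Quinn is ranked higher on 1+5+3+2+5 = 16 ballots, Hoang on 5. Quinn wins 16–5.
Quinn wins every pairwise contest, so Quinn is the Condorcet winner.

Quinn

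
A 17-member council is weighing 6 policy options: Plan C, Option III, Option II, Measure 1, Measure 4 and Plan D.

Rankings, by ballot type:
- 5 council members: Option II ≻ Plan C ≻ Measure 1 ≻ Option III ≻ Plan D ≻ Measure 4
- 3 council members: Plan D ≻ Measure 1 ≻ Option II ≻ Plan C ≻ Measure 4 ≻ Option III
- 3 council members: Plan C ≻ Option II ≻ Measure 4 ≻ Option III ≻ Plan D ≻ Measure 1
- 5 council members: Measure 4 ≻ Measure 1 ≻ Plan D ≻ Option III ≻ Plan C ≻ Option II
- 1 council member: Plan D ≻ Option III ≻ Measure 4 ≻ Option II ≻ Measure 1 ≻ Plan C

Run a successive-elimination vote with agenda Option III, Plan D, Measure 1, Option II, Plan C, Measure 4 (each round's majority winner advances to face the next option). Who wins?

Round 1: Option III vs Plan D — 8–9, Plan D advances.
Round 2: Plan D vs Measure 1 — 7–10, Measure 1 advances.
Round 3: Measure 1 vs Option II — 8–9, Option II advances.
Round 4: Option II vs Plan C — 9–8, Option II advances.
Round 5: Option II vs Measure 4 — 11–6, Option II advances.
The agenda winner is Option II.

Option II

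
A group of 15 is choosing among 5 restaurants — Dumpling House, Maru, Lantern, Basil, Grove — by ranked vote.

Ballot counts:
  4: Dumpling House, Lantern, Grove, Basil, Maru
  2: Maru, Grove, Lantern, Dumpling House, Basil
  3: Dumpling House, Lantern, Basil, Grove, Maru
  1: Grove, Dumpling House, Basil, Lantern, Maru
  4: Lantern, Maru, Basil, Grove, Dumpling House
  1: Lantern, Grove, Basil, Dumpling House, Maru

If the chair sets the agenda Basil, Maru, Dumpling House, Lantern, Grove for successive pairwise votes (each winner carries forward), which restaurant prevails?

Grove

Round 1: Basil vs Maru — 9–6, Basil advances.
Round 2: Basil vs Dumpling House — 5–10, Dumpling House advances.
Round 3: Dumpling House vs Lantern — 8–7, Dumpling House advances.
Round 4: Dumpling House vs Grove — 7–8, Grove advances.
Grove survives the agenda.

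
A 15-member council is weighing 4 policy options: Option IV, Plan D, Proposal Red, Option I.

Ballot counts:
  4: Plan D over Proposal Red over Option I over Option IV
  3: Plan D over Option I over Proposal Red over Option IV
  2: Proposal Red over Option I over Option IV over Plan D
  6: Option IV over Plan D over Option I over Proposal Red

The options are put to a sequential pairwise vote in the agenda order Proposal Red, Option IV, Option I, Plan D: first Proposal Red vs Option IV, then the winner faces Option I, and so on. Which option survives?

Plan D

Round 1: Proposal Red vs Option IV — 9–6, Proposal Red advances.
Round 2: Proposal Red vs Option I — 6–9, Option I advances.
Round 3: Option I vs Plan D — 2–13, Plan D advances.
The agenda winner is Plan D.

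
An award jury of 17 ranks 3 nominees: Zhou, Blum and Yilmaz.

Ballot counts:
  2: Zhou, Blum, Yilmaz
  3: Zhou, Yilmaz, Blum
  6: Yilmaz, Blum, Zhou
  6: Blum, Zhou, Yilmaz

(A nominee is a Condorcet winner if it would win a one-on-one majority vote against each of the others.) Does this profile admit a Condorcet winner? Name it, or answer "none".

none

Check each pair by majority over 17 ballots:
Zhou vs Blum: Blum wins 12–5.
Zhou vs Yilmaz: Zhou wins 11–6.
Blum vs Yilmaz: Yilmaz wins 9–8.
No nominee is unbeaten: Zhou loses to Blum; Blum loses to Yilmaz; Yilmaz loses to Zhou. In particular Zhou → Yilmaz → Blum → Zhou is a majority cycle — no Condorcet winner exists.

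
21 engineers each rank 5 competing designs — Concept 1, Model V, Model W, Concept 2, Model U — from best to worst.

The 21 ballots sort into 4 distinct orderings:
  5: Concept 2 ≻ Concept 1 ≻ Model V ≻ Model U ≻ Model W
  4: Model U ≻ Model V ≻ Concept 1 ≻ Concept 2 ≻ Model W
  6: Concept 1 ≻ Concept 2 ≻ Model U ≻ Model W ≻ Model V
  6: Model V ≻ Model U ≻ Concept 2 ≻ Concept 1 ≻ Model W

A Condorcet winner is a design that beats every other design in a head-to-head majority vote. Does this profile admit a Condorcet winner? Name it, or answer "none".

Concept 2

Check each pair by majority over 21 ballots:
Concept 1–Model V: Concept 1 11–10.
Concept 1 vs Model W: Concept 1, 21–0.
Concept 1 vs Concept 2: Concept 2, 11–10.
Concept 1 vs Model U: Concept 1, 11–10.
Model V vs Model W: Model V, 15–6.
Model V vs Concept 2: Concept 2 wins 11–10.
Model V–Model U: Model V 11–10.
Model W vs Concept 2: Concept 2 wins 21–0.
Model W vs Model U: Model U wins 21–0.
Concept 2–Model U: Concept 2 11–10.
Concept 2 wins every pairwise contest, so Concept 2 is the Condorcet winner.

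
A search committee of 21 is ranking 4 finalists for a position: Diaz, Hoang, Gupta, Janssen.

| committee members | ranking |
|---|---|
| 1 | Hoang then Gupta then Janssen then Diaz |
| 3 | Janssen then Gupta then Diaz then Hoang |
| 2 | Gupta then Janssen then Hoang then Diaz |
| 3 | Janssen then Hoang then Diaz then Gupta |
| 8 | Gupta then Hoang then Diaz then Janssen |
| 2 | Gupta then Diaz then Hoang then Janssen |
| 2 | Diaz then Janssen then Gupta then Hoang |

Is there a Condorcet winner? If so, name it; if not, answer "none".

Head-to-head results (21 committee members):
Diaz vs Hoang: 7 to 14, Hoang.
Diaz vs Gupta: Diaz is ranked higher on 3+2 = 5 ballots, Gupta on 16. Gupta wins 16–5.
Diaz vs Janssen: 12 to 9, Diaz.
Hoang vs Gupta: 1+3 = 4 for Hoang, 17 for Gupta — Gupta by 17–4.
Hoang vs Janssen: Hoang is ranked higher on 1+8+2 = 11 ballots, Janssen on 10. Hoang wins 11–10.
Gupta vs Janssen: 1+2+8+2 = 13 for Gupta, 8 for Janssen — Gupta by 13–8.
Only Gupta has no losses; Gupta is the Condorcet winner.

Gupta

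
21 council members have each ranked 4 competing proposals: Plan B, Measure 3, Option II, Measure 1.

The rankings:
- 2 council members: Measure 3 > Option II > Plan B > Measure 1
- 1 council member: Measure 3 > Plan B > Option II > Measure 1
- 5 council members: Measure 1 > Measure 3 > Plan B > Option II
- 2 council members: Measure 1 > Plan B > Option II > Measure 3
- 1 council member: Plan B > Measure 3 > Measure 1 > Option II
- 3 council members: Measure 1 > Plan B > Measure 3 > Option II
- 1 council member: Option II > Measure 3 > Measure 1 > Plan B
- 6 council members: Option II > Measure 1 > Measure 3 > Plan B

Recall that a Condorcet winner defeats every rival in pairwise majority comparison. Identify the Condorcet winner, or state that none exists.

Measure 1

Pairwise majorities:
Plan B vs Measure 3: Measure 3 wins 15–6.
Plan B vs Option II: Plan B, 12–9.
Plan B–Measure 1: Measure 1 17–4.
Measure 3 vs Option II: Measure 3 wins 12–9.
Measure 3–Measure 1: Measure 1 16–5.
Option II–Measure 1: Measure 1 11–10.
Only Measure 1 has no losses; Measure 1 is the Condorcet winner.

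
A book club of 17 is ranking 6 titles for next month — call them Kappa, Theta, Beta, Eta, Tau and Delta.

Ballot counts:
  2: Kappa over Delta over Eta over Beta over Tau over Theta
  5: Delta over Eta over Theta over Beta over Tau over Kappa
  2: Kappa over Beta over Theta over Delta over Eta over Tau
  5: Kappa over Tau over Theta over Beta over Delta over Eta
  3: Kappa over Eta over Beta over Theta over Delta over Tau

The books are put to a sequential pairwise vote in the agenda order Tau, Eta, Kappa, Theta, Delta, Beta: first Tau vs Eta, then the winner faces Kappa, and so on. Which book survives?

Kappa

Round 1: Tau vs Eta — 5–12, Eta advances.
Round 2: Eta vs Kappa — 5–12, Kappa advances.
Round 3: Kappa vs Theta — 12–5, Kappa advances.
Round 4: Kappa vs Delta — 12–5, Kappa advances.
Round 5: Kappa vs Beta — 12–5, Kappa advances.
The agenda winner is Kappa.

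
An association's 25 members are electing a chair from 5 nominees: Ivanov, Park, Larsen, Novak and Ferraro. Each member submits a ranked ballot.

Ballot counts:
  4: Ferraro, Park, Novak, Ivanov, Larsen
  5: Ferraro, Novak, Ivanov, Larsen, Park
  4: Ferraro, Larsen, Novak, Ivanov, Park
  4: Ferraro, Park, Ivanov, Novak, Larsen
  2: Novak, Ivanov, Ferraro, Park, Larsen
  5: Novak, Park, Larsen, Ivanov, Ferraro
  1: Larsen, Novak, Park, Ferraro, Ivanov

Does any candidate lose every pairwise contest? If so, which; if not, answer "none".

Larsen

Pairwise majorities:
Ivanov vs Park: Park wins 14–11.
Ivanov–Larsen: Ivanov 15–10.
Ivanov–Novak: Novak 21–4.
Ivanov vs Ferraro: Ivanov is ranked higher on 2+5 = 7 ballots, Ferraro on 18. Ferraro wins 18–7.
Park vs Larsen: Park wins 15–10.
Park vs Novak: 4+4 = 8 for Park, 17 for Novak — Novak by 17–8.
Park vs Ferraro: Ferraro wins 19–6.
Larsen vs Novak: Novak wins 20–5.
Larsen vs Ferraro: Ferraro, 19–6.
Novak–Ferraro: Ferraro 17–8.
Larsen is beaten in every head-to-head and is the Condorcet loser.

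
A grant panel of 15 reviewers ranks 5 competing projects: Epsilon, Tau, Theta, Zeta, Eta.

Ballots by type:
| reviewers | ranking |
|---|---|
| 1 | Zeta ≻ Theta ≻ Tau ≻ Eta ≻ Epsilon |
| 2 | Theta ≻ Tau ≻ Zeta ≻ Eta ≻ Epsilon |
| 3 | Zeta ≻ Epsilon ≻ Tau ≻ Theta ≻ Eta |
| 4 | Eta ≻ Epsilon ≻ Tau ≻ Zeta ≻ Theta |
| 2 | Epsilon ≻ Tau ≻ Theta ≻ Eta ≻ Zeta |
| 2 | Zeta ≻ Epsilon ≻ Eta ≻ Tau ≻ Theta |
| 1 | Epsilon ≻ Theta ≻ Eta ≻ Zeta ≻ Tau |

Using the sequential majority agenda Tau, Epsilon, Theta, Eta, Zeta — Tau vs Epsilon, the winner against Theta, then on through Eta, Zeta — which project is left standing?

Round 1: Tau vs Epsilon — 3–12, Epsilon advances.
Round 2: Epsilon vs Theta — 12–3, Epsilon advances.
Round 3: Epsilon vs Eta — 8–7, Epsilon advances.
Round 4: Epsilon vs Zeta — 7–8, Zeta advances.
Zeta survives the agenda.

Zeta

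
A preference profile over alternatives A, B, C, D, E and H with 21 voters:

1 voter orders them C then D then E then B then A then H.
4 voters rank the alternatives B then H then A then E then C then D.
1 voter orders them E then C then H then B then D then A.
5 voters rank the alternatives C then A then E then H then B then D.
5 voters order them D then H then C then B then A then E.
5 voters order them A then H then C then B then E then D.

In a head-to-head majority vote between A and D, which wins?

Ballots ranking A above D: 4 + 5 + 5 = 14.
Ballots ranking D above A: 21 − 14 = 7.
A wins the head-to-head 14–7.

A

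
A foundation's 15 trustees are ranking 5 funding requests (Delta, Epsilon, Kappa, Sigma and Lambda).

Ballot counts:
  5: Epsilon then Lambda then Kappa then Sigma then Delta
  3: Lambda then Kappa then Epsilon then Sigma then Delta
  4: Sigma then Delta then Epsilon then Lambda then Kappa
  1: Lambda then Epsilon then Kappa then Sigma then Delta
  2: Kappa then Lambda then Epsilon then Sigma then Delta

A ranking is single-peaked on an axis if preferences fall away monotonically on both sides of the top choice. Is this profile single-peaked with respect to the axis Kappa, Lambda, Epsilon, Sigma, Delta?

yes

Axis positions: Kappa=1, Lambda=2, Epsilon=3, Sigma=4, Delta=5.
Faction 1 (peak Epsilon at position 3): ranking walks positions 3-2-1-4-5, expanding outward from the peak — single-peaked.
Faction 2 (peak Lambda at position 2): ranking walks positions 2-1-3-4-5, expanding outward from the peak — single-peaked.
Faction 3 (peak Sigma at position 4): ranking walks positions 4-5-3-2-1, expanding outward from the peak — single-peaked.
Faction 4 (peak Lambda at position 2): ranking walks positions 2-3-1-4-5, expanding outward from the peak — single-peaked.
Faction 5 (peak Kappa at position 1): ranking walks positions 1-2-3-4-5, expanding outward from the peak — single-peaked.
Every ranking is single-peaked on this axis.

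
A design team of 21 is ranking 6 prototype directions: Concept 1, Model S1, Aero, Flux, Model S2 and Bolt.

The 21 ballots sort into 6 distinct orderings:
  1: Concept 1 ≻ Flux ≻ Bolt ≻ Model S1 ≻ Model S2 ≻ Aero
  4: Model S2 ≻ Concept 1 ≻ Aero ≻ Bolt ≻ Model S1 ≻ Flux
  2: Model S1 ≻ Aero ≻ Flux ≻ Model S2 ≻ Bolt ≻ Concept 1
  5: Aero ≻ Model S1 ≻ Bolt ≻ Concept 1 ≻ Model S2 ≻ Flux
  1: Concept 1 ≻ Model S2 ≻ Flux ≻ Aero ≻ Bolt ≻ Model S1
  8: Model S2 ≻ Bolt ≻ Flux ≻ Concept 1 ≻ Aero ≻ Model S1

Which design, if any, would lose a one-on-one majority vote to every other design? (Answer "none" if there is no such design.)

Pairwise majorities:
Concept 1 vs Model S1: 1+4+1+8 = 14 for Concept 1, 7 for Model S1 — Concept 1 by 14–7.
Concept 1 vs Aero: Concept 1, 14–7.
Concept 1 vs Flux: Concept 1 wins 11–10.
Concept 1 vs Model S2: Concept 1 is ranked higher on 1+5+1 = 7 ballots, Model S2 on 14. Model S2 wins 14–7.
Concept 1 vs Bolt: Bolt wins 15–6.
Model S1 vs Aero: 3 to 18, Aero.
Model S1 vs Flux: 11 to 10, Model S1.
Model S1 vs Model S2: Model S1 preferred on 1+2+5 = 8 ballots; Model S2 wins 13–8.
Model S1 vs Bolt: Model S1 preferred on 2+5 = 7 ballots; Bolt wins 14–7.
Aero vs Flux: Aero is ranked higher on 4+2+5 = 11 ballots, Flux on 10. Aero wins 11–10.
Aero vs Model S2: Model S2, 14–7.
Aero vs Bolt: Aero preferred on 4+2+5+1 = 12 ballots; Aero wins 12–9.
Flux vs Model S2: 3 to 18, Model S2.
Flux vs Bolt: Flux preferred on 1+2+1 = 4 ballots; Bolt wins 17–4.
Model S2 vs Bolt: 4+2+1+8 = 15 for Model S2, 6 for Bolt — Model S2 by 15–6.
Flux loses to every other design — it is the Condorcet loser.

Flux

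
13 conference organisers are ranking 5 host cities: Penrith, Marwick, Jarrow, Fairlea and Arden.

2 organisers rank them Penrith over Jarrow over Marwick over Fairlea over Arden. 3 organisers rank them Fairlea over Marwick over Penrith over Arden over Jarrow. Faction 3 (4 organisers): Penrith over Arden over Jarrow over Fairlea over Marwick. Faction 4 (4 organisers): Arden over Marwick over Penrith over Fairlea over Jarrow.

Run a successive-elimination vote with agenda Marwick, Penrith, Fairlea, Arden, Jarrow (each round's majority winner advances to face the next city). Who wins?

Round 1: Marwick vs Penrith — 7–6, Marwick advances.
Round 2: Marwick vs Fairlea — 6–7, Fairlea advances.
Round 3: Fairlea vs Arden — 5–8, Arden advances.
Round 4: Arden vs Jarrow — 11–2, Arden advances.
The agenda winner is Arden.

Arden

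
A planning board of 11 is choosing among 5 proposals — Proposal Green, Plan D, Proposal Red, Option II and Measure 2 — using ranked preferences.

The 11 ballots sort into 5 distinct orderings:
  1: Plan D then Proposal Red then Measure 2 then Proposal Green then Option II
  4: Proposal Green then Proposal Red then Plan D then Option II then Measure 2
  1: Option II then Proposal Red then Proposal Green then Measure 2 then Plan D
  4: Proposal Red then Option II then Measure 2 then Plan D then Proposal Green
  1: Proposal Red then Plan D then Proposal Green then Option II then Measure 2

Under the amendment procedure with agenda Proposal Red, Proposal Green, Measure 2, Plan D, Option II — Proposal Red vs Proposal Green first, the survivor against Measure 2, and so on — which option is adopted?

Proposal Red

Round 1: Proposal Red vs Proposal Green — 7–4, Proposal Red advances.
Round 2: Proposal Red vs Measure 2 — 11–0, Proposal Red advances.
Round 3: Proposal Red vs Plan D — 10–1, Proposal Red advances.
Round 4: Proposal Red vs Option II — 10–1, Proposal Red advances.
Proposal Red survives the agenda.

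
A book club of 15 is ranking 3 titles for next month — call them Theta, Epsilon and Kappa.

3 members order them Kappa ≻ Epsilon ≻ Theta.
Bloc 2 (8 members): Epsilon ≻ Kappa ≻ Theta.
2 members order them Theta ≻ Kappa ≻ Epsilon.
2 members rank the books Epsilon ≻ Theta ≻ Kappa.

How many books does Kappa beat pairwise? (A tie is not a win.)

1

Kappa against each rival (15 members):
Kappa vs Theta: 11 to 4, Kappa.
Kappa vs Epsilon: 5 to 10, Epsilon.
Kappa beats Theta; loses to Epsilon — 1 pairwise win.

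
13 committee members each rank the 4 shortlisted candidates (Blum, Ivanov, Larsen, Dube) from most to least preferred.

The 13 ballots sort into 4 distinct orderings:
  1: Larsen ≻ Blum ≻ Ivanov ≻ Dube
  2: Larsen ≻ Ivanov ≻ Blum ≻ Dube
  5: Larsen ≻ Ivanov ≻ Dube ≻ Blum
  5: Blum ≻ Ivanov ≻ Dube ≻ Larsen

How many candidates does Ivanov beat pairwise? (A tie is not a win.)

2

Ivanov against each rival (13 committee members):
Ivanov vs Blum: Ivanov wins 7–6.
Ivanov vs Larsen: 5 for Ivanov, 8 for Larsen — Larsen by 8–5.
Ivanov vs Dube: Ivanov is ranked higher on 1+2+5+5 = 13 ballots, Dube on 0. Ivanov wins 13–0.
Ivanov beats Blum, Dube; loses to Larsen — 2 pairwise wins.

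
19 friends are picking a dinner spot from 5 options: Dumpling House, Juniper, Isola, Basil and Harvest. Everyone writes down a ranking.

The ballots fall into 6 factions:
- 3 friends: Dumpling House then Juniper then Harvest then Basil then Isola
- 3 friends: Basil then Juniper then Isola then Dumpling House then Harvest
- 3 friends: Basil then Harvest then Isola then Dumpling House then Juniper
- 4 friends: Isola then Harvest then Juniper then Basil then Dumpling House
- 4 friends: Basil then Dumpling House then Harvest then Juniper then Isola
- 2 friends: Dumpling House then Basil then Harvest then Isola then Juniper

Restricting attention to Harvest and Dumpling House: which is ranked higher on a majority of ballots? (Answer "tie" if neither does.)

Dumpling House

Ballots ranking Harvest above Dumpling House: 3 + 4 = 7.
Ballots ranking Dumpling House above Harvest: 19 − 7 = 12.
Dumpling House wins the head-to-head 12–7.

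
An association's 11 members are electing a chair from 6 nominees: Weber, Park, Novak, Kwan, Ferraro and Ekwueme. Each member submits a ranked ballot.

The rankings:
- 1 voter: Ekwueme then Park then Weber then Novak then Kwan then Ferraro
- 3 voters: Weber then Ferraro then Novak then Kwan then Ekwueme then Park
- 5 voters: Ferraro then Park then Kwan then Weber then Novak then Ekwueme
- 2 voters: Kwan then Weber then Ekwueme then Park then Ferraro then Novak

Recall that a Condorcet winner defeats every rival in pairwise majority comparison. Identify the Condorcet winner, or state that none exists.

none

Pairwise majorities:
Weber vs Park: Park wins 6–5.
Weber vs Novak: Weber, 11–0.
Weber–Kwan: Kwan 7–4.
Weber–Ferraro: Weber 6–5.
Weber vs Ekwueme: Weber, 10–1.
Park vs Novak: Park, 8–3.
Park–Kwan: Park 6–5.
Park–Ferraro: Ferraro 8–3.
Park vs Ekwueme: Ekwueme wins 6–5.
Novak vs Kwan: Kwan, 7–4.
Novak vs Ferraro: Ferraro, 10–1.
Novak vs Ekwueme: Novak, 8–3.
Kwan vs Ferraro: Ferraro wins 8–3.
Kwan–Ekwueme: Kwan 10–1.
Ferraro vs Ekwueme: Ferraro wins 8–3.
Every candidate loses at least once (Weber loses to Park; Park loses to Ferraro; Novak loses to Weber; Kwan loses to Park; Ferraro loses to Weber; Ekwueme loses to Weber). The majority relation contains the cycle Weber > Ferraro > Park > Weber, so there is no Condorcet winner.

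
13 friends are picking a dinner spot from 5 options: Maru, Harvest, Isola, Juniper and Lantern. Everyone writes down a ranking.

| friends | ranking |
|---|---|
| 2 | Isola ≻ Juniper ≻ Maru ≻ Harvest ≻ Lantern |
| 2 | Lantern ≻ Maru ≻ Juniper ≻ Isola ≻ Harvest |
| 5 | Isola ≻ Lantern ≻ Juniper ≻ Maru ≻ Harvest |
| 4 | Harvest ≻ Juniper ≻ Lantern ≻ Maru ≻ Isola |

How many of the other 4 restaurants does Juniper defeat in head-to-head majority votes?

Juniper against each rival (13 friends):
Juniper vs Maru: Juniper preferred on 2+5+4 = 11 ballots; Juniper wins 11–2.
Juniper vs Harvest: Juniper, 9–4.
Juniper vs Isola: Isola, 7–6.
Juniper vs Lantern: Lantern wins 7–6.
Juniper beats Maru, Harvest; loses to Isola, Lantern — 2 pairwise wins.

2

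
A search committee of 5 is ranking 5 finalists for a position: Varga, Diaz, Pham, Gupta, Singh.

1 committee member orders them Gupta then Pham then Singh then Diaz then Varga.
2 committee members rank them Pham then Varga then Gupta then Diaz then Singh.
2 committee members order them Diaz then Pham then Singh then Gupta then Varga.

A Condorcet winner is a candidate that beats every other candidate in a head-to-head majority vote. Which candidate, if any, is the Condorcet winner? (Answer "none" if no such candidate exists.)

Check each pair by majority over 5 ballots:
Varga vs Diaz: 2 for Varga, 3 for Diaz — Diaz by 3–2.
Varga vs Pham: Pham wins 5–0.
Varga vs Gupta: Varga preferred on 2 ballots; Gupta wins 3–2.
Varga vs Singh: Varga preferred on 2 ballots; Singh wins 3–2.
Diaz vs Pham: Pham wins 3–2.
Diaz vs Gupta: Diaz preferred on 2 ballots; Gupta wins 3–2.
Diaz vs Singh: Diaz wins 4–1.
Pham vs Gupta: 2+2 = 4 for Pham, 1 for Gupta — Pham by 4–1.
Pham vs Singh: Pham, 5–0.
Gupta vs Singh: Gupta, 3–2.
Pham wins every pairwise contest, so Pham is the Condorcet winner.

Pham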